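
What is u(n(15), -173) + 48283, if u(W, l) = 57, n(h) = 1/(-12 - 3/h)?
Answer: 48340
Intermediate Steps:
u(n(15), -173) + 48283 = 57 + 48283 = 48340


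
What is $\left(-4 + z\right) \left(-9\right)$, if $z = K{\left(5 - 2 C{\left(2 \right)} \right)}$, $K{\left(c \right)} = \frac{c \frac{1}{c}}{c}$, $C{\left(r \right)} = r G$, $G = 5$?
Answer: $\frac{183}{5} \approx 36.6$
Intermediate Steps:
$C{\left(r \right)} = 5 r$ ($C{\left(r \right)} = r 5 = 5 r$)
$K{\left(c \right)} = \frac{1}{c}$ ($K{\left(c \right)} = 1 \frac{1}{c} = \frac{1}{c}$)
$z = - \frac{1}{15}$ ($z = \frac{1}{5 - 2 \cdot 5 \cdot 2} = \frac{1}{5 - 20} = \frac{1}{-15} = - \frac{1}{15} \approx -0.066667$)
$\left(-4 + z\right) \left(-9\right) = \left(-4 - \frac{1}{15}\right) \left(-9\right) = \left(- \frac{61}{15}\right) \left(-9\right) = \frac{183}{5}$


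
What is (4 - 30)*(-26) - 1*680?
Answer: -4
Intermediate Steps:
(4 - 30)*(-26) - 1*680 = -26*(-26) - 680 = 676 - 680 = -4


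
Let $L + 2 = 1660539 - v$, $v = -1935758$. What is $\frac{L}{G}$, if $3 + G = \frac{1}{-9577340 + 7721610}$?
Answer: $- \frac{6673752520350}{5567191} \approx -1.1988 \cdot 10^{6}$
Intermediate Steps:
$G = - \frac{5567191}{1855730}$ ($G = -3 + \frac{1}{-9577340 + 7721610} = -3 + \frac{1}{-1855730} = -3 - \frac{1}{1855730} = - \frac{5567191}{1855730} \approx -3.0$)
$L = 3596295$ ($L = -2 + \left(1660539 - -1935758\right) = -2 + \left(1660539 + 1935758\right) = -2 + 3596297 = 3596295$)
$\frac{L}{G} = \frac{3596295}{- \frac{5567191}{1855730}} = 3596295 \left(- \frac{1855730}{5567191}\right) = - \frac{6673752520350}{5567191}$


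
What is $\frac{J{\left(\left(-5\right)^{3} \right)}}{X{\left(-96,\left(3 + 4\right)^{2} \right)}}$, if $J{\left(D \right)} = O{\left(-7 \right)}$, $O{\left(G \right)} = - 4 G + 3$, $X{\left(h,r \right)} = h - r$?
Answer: $- \frac{31}{145} \approx -0.21379$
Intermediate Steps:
$O{\left(G \right)} = 3 - 4 G$
$J{\left(D \right)} = 31$ ($J{\left(D \right)} = 3 - -28 = 3 + 28 = 31$)
$\frac{J{\left(\left(-5\right)^{3} \right)}}{X{\left(-96,\left(3 + 4\right)^{2} \right)}} = \frac{31}{-96 - \left(3 + 4\right)^{2}} = \frac{31}{-96 - 7^{2}} = \frac{31}{-96 - 49} = \frac{31}{-145} = 31 \left(- \frac{1}{145}\right) = - \frac{31}{145}$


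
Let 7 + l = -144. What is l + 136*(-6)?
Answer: -967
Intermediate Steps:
l = -151 (l = -7 - 144 = -151)
l + 136*(-6) = -151 + 136*(-6) = -151 - 816 = -967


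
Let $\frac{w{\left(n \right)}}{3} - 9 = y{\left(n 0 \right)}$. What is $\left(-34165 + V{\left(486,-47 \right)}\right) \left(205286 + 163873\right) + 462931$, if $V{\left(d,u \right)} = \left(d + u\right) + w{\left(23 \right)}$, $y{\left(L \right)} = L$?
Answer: $-12439826210$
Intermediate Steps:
$w{\left(n \right)} = 27$ ($w{\left(n \right)} = 27 + 3 n 0 = 27 + 3 \cdot 0 = 27 + 0 = 27$)
$V{\left(d,u \right)} = 27 + d + u$ ($V{\left(d,u \right)} = \left(d + u\right) + 27 = 27 + d + u$)
$\left(-34165 + V{\left(486,-47 \right)}\right) \left(205286 + 163873\right) + 462931 = \left(-34165 + \left(27 + 486 - 47\right)\right) \left(205286 + 163873\right) + 462931 = \left(-34165 + 466\right) 369159 + 462931 = \left(-33699\right) 369159 + 462931 = -12440289141 + 462931 = -12439826210$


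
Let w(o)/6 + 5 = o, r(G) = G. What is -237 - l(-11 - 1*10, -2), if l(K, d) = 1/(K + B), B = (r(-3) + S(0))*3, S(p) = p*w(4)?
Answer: -7109/30 ≈ -236.97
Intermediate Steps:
w(o) = -30 + 6*o
S(p) = -6*p (S(p) = p*(-30 + 6*4) = p*(-30 + 24) = p*(-6) = -6*p)
B = -9 (B = (-3 - 6*0)*3 = (-3 + 0)*3 = -3*3 = -9)
l(K, d) = 1/(-9 + K) (l(K, d) = 1/(K - 9) = 1/(-9 + K))
-237 - l(-11 - 1*10, -2) = -237 - 1/(-9 + (-11 - 1*10)) = -237 - 1/(-9 + (-11 - 10)) = -237 - 1/(-9 - 21) = -237 - 1/(-30) = -237 - 1*(-1/30) = -237 + 1/30 = -7109/30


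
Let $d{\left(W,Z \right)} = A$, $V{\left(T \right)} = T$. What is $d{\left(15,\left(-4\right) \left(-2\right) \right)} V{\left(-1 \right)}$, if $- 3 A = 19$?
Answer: $\frac{19}{3} \approx 6.3333$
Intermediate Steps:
$A = - \frac{19}{3}$ ($A = \left(- \frac{1}{3}\right) 19 = - \frac{19}{3} \approx -6.3333$)
$d{\left(W,Z \right)} = - \frac{19}{3}$
$d{\left(15,\left(-4\right) \left(-2\right) \right)} V{\left(-1 \right)} = \left(- \frac{19}{3}\right) \left(-1\right) = \frac{19}{3}$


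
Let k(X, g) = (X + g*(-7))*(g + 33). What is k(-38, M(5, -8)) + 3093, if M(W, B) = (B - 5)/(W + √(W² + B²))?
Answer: 3139321/2048 + 117819*√89/2048 ≈ 2075.6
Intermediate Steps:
M(W, B) = (-5 + B)/(W + √(B² + W²))
k(X, g) = (33 + g)*(X - 7*g) (k(X, g) = (X - 7*g)*(33 + g) = (33 + g)*(X - 7*g))
k(-38, M(5, -8)) + 3093 = (-231*(-5 - 8)/(5 + √((-8)² + 5²)) - 7*(-5 - 8)²/(5 + √((-8)² + 5²))² + 33*(-38) - 38*(-5 - 8)/(5 + √((-8)² + 5²))) + 3093 = (-231*(-13)/(5 + √(64 + 25)) - 7*169/(5 + √(64 + 25))² - 1254 - 38*(-13)/(5 + √(64 + 25))) + 3093 = (-231*(-13)/(5 + √89) - 7*169/(5 + √89)² - 1254 - 38*(-13)/(5 + √89)) + 3093 = (-(-3003)/(5 + √89) - 7*169/(5 + √89)² - 1254 - (-494)/(5 + √89)) + 3093 = (3003/(5 + √89) - 1183/(5 + √89)² - 1254 + 494/(5 + √89)) + 3093 = (-1254 - 1183/(5 + √89)² + 3497/(5 + √89)) + 3093 = 1839 - 1183/(5 + √89)² + 3497/(5 + √89)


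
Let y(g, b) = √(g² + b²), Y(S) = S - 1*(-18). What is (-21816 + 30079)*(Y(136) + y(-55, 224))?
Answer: 1272502 + 8263*√53201 ≈ 3.1784e+6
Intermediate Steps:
Y(S) = 18 + S (Y(S) = S + 18 = 18 + S)
y(g, b) = √(b² + g²)
(-21816 + 30079)*(Y(136) + y(-55, 224)) = (-21816 + 30079)*((18 + 136) + √(224² + (-55)²)) = 8263*(154 + √(50176 + 3025)) = 8263*(154 + √53201) = 1272502 + 8263*√53201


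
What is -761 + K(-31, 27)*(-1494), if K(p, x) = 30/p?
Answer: 21229/31 ≈ 684.81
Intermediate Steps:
-761 + K(-31, 27)*(-1494) = -761 + (30/(-31))*(-1494) = -761 + (30*(-1/31))*(-1494) = -761 - 30/31*(-1494) = -761 + 44820/31 = 21229/31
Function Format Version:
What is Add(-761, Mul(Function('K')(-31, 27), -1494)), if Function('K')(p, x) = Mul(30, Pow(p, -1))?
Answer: Rational(21229, 31) ≈ 684.81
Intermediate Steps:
Add(-761, Mul(Function('K')(-31, 27), -1494)) = Add(-761, Mul(Mul(30, Pow(-31, -1)), -1494)) = Add(-761, Mul(Mul(30, Rational(-1, 31)), -1494)) = Add(-761, Mul(Rational(-30, 31), -1494)) = Add(-761, Rational(44820, 31)) = Rational(21229, 31)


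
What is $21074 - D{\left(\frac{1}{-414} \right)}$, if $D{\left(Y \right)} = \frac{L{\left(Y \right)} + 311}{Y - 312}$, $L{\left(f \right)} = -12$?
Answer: $\frac{2722231292}{129169} \approx 21075.0$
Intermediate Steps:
$D{\left(Y \right)} = \frac{299}{-312 + Y}$ ($D{\left(Y \right)} = \frac{-12 + 311}{Y - 312} = \frac{299}{-312 + Y}$)
$21074 - D{\left(\frac{1}{-414} \right)} = 21074 - \frac{299}{-312 + \frac{1}{-414}} = 21074 - \frac{299}{-312 - \frac{1}{414}} = 21074 - \frac{299}{- \frac{129169}{414}} = 21074 - 299 \left(- \frac{414}{129169}\right) = 21074 - - \frac{123786}{129169} = 21074 + \frac{123786}{129169} = \frac{2722231292}{129169}$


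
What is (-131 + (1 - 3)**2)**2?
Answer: 16129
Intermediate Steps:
(-131 + (1 - 3)**2)**2 = (-131 + (-2)**2)**2 = (-131 + 4)**2 = (-127)**2 = 16129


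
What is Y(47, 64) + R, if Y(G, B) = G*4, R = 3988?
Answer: 4176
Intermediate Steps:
Y(G, B) = 4*G
Y(47, 64) + R = 4*47 + 3988 = 188 + 3988 = 4176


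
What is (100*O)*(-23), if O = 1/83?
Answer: -2300/83 ≈ -27.711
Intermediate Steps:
O = 1/83 ≈ 0.012048
(100*O)*(-23) = (100*(1/83))*(-23) = (100/83)*(-23) = -2300/83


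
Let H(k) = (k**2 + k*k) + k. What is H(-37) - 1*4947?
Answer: -2246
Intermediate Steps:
H(k) = k + 2*k**2 (H(k) = (k**2 + k**2) + k = 2*k**2 + k = k + 2*k**2)
H(-37) - 1*4947 = -37*(1 + 2*(-37)) - 1*4947 = -37*(1 - 74) - 4947 = -37*(-73) - 4947 = 2701 - 4947 = -2246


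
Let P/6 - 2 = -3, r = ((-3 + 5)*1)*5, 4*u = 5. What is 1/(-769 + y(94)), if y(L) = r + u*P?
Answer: -2/1533 ≈ -0.0013046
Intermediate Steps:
u = 5/4 (u = (¼)*5 = 5/4 ≈ 1.2500)
r = 10 (r = (2*1)*5 = 2*5 = 10)
P = -6 (P = 12 + 6*(-3) = 12 - 18 = -6)
y(L) = 5/2 (y(L) = 10 + (5/4)*(-6) = 10 - 15/2 = 5/2)
1/(-769 + y(94)) = 1/(-769 + 5/2) = 1/(-1533/2) = -2/1533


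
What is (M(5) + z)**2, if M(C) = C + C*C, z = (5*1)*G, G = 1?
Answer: 1225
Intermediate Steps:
z = 5 (z = (5*1)*1 = 5*1 = 5)
M(C) = C + C**2
(M(5) + z)**2 = (5*(1 + 5) + 5)**2 = (5*6 + 5)**2 = (30 + 5)**2 = 35**2 = 1225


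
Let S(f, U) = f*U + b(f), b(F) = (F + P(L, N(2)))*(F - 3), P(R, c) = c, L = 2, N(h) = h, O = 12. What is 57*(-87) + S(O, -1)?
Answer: -4845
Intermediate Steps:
b(F) = (-3 + F)*(2 + F) (b(F) = (F + 2)*(F - 3) = (2 + F)*(-3 + F) = (-3 + F)*(2 + F))
S(f, U) = -6 + f² - f + U*f (S(f, U) = f*U + (-6 + f² - f) = U*f + (-6 + f² - f) = -6 + f² - f + U*f)
57*(-87) + S(O, -1) = 57*(-87) + (-6 + 12² - 1*12 - 1*12) = -4959 + (-6 + 144 - 12 - 12) = -4959 + 114 = -4845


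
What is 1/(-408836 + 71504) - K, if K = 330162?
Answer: -111374207785/337332 ≈ -3.3016e+5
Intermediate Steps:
1/(-408836 + 71504) - K = 1/(-408836 + 71504) - 1*330162 = 1/(-337332) - 330162 = -1/337332 - 330162 = -111374207785/337332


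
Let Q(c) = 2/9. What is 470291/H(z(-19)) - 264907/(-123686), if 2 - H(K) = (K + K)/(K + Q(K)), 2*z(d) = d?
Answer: -4857061394643/494744 ≈ -9.8173e+6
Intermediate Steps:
z(d) = d/2
Q(c) = 2/9 (Q(c) = 2*(1/9) = 2/9)
H(K) = 2 - 2*K/(2/9 + K) (H(K) = 2 - (K + K)/(K + 2/9) = 2 - 2*K/(2/9 + K))
470291/H(z(-19)) - 264907/(-123686) = 470291/((4/(2 + 9*((1/2)*(-19))))) - 264907/(-123686) = 470291/((4/(2 + 9*(-19/2)))) - 264907*(-1/123686) = 470291/((4/(2 - 171/2))) + 264907/123686 = 470291/((4/(-167/2))) + 264907/123686 = 470291/((4*(-2/167))) + 264907/123686 = 470291/(-8/167) + 264907/123686 = 470291*(-167/8) + 264907/123686 = -78538597/8 + 264907/123686 = -4857061394643/494744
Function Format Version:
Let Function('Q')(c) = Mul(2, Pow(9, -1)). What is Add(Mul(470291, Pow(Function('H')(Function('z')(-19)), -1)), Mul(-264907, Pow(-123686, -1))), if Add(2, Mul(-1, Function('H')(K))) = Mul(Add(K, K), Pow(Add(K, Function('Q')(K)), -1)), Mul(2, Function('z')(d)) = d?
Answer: Rational(-4857061394643, 494744) ≈ -9.8173e+6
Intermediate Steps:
Function('z')(d) = Mul(Rational(1, 2), d)
Function('Q')(c) = Rational(2, 9) (Function('Q')(c) = Mul(2, Rational(1, 9)) = Rational(2, 9))
Function('H')(K) = Add(2, Mul(-2, K, Pow(Add(Rational(2, 9), K), -1))) (Function('H')(K) = Add(2, Mul(-1, Mul(Add(K, K), Pow(Add(K, Rational(2, 9)), -1)))) = Add(2, Mul(-1, Mul(Mul(2, K), Pow(Add(Rational(2, 9), K), -1)))) = Add(2, Mul(-1, Mul(2, K, Pow(Add(Rational(2, 9), K), -1)))) = Add(2, Mul(-2, K, Pow(Add(Rational(2, 9), K), -1))))
Add(Mul(470291, Pow(Function('H')(Function('z')(-19)), -1)), Mul(-264907, Pow(-123686, -1))) = Add(Mul(470291, Pow(Mul(4, Pow(Add(2, Mul(9, Mul(Rational(1, 2), -19))), -1)), -1)), Mul(-264907, Pow(-123686, -1))) = Add(Mul(470291, Pow(Mul(4, Pow(Add(2, Mul(9, Rational(-19, 2))), -1)), -1)), Mul(-264907, Rational(-1, 123686))) = Add(Mul(470291, Pow(Mul(4, Pow(Add(2, Rational(-171, 2)), -1)), -1)), Rational(264907, 123686)) = Add(Mul(470291, Pow(Mul(4, Pow(Rational(-167, 2), -1)), -1)), Rational(264907, 123686)) = Add(Mul(470291, Pow(Mul(4, Rational(-2, 167)), -1)), Rational(264907, 123686)) = Add(Mul(470291, Pow(Rational(-8, 167), -1)), Rational(264907, 123686)) = Add(Mul(470291, Rational(-167, 8)), Rational(264907, 123686)) = Add(Rational(-78538597, 8), Rational(264907, 123686)) = Rational(-4857061394643, 494744)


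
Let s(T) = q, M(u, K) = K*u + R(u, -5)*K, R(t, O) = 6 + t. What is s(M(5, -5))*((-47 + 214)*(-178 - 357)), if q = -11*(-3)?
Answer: -2948385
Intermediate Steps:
q = 33
M(u, K) = K*u + K*(6 + u) (M(u, K) = K*u + (6 + u)*K = K*u + K*(6 + u))
s(T) = 33
s(M(5, -5))*((-47 + 214)*(-178 - 357)) = 33*((-47 + 214)*(-178 - 357)) = 33*(167*(-535)) = 33*(-89345) = -2948385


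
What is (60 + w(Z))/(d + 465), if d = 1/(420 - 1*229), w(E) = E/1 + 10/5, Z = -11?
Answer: 9741/88816 ≈ 0.10968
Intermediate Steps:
w(E) = 2 + E (w(E) = E*1 + 10*(⅕) = E + 2 = 2 + E)
d = 1/191 (d = 1/(420 - 229) = 1/191 ≈ 0.0052356)
(60 + w(Z))/(d + 465) = (60 + (2 - 11))/(1/191 + 465) = (60 - 9)/(88816/191) = 51*(191/88816) = 9741/88816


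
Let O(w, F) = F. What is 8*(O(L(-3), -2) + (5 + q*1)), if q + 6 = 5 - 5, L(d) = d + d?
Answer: -24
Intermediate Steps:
L(d) = 2*d
q = -6 (q = -6 + (5 - 5) = -6 + 0 = -6)
8*(O(L(-3), -2) + (5 + q*1)) = 8*(-2 + (5 - 6*1)) = 8*(-2 + (5 - 6)) = 8*(-2 - 1) = 8*(-3) = -24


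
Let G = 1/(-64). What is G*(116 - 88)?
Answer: -7/16 ≈ -0.43750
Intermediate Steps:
G = -1/64 ≈ -0.015625
G*(116 - 88) = -(116 - 88)/64 = -1/64*28 = -7/16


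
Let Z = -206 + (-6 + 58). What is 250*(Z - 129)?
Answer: -70750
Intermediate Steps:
Z = -154 (Z = -206 + 52 = -154)
250*(Z - 129) = 250*(-154 - 129) = 250*(-283) = -70750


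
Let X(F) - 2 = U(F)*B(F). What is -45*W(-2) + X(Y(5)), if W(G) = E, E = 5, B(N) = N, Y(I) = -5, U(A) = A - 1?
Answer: -193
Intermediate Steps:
U(A) = -1 + A
X(F) = 2 + F*(-1 + F) (X(F) = 2 + (-1 + F)*F = 2 + F*(-1 + F))
W(G) = 5
-45*W(-2) + X(Y(5)) = -45*5 + (2 - 5*(-1 - 5)) = -225 + (2 - 5*(-6)) = -225 + (2 + 30) = -225 + 32 = -193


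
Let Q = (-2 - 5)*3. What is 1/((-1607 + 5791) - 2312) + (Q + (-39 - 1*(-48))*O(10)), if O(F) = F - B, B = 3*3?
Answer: -22463/1872 ≈ -11.999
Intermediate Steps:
B = 9
Q = -21 (Q = -7*3 = -21)
O(F) = -9 + F (O(F) = F - 1*9 = F - 9 = -9 + F)
1/((-1607 + 5791) - 2312) + (Q + (-39 - 1*(-48))*O(10)) = 1/((-1607 + 5791) - 2312) + (-21 + (-39 - 1*(-48))*(-9 + 10)) = 1/(4184 - 2312) + (-21 + (-39 + 48)*1) = 1/1872 + (-21 + 9*1) = 1/1872 + (-21 + 9) = 1/1872 - 12 = -22463/1872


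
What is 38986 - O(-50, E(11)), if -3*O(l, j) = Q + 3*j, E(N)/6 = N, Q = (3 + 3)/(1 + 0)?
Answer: 39054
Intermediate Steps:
Q = 6 (Q = 6/1 = 6*1 = 6)
E(N) = 6*N
O(l, j) = -2 - j (O(l, j) = -(6 + 3*j)/3 = -2 - j)
38986 - O(-50, E(11)) = 38986 - (-2 - 6*11) = 38986 - (-2 - 1*66) = 38986 - (-2 - 66) = 38986 - 1*(-68) = 38986 + 68 = 39054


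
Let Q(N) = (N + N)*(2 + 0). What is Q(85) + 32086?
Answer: 32426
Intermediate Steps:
Q(N) = 4*N (Q(N) = (2*N)*2 = 4*N)
Q(85) + 32086 = 4*85 + 32086 = 340 + 32086 = 32426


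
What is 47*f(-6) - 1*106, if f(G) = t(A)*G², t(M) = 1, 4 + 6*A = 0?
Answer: 1586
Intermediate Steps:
A = -⅔ (A = -⅔ + (⅙)*0 = -⅔ + 0 = -⅔ ≈ -0.66667)
f(G) = G² (f(G) = 1*G² = G²)
47*f(-6) - 1*106 = 47*(-6)² - 1*106 = 47*36 - 106 = 1692 - 106 = 1586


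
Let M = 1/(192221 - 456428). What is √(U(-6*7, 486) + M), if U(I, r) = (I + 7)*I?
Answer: √102613847843823/264207 ≈ 38.341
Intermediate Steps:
U(I, r) = I*(7 + I) (U(I, r) = (7 + I)*I = I*(7 + I))
M = -1/264207 (M = 1/(-264207) = -1/264207 ≈ -3.7849e-6)
√(U(-6*7, 486) + M) = √((-6*7)*(7 - 6*7) - 1/264207) = √(-42*(7 - 42) - 1/264207) = √(-42*(-35) - 1/264207) = √(1470 - 1/264207) = √(388384289/264207) = √102613847843823/264207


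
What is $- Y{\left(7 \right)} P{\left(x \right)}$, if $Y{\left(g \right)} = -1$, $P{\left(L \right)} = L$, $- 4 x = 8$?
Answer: $-2$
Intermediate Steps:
$x = -2$ ($x = \left(- \frac{1}{4}\right) 8 = -2$)
$- Y{\left(7 \right)} P{\left(x \right)} = - \left(-1\right) \left(-2\right) = \left(-1\right) 2 = -2$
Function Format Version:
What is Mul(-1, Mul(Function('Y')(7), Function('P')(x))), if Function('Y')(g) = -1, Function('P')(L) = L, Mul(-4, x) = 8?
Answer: -2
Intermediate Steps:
x = -2 (x = Mul(Rational(-1, 4), 8) = -2)
Mul(-1, Mul(Function('Y')(7), Function('P')(x))) = Mul(-1, Mul(-1, -2)) = Mul(-1, 2) = -2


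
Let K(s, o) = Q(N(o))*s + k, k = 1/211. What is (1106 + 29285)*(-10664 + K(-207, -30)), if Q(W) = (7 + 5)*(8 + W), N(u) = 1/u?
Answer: -976405725311/1055 ≈ -9.2550e+8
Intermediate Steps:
k = 1/211 ≈ 0.0047393
Q(W) = 96 + 12*W (Q(W) = 12*(8 + W) = 96 + 12*W)
K(s, o) = 1/211 + s*(96 + 12/o) (K(s, o) = (96 + 12/o)*s + 1/211 = s*(96 + 12/o) + 1/211 = 1/211 + s*(96 + 12/o))
(1106 + 29285)*(-10664 + K(-207, -30)) = (1106 + 29285)*(-10664 + (1/211 + 96*(-207) + 12*(-207)/(-30))) = 30391*(-10664 + (1/211 - 19872 + 12*(-207)*(-1/30))) = 30391*(-10664 + (1/211 - 19872 + 414/5)) = 30391*(-10664 - 20877601/1055) = 30391*(-32128121/1055) = -976405725311/1055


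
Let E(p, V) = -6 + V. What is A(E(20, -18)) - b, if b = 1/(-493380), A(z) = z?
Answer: -11841119/493380 ≈ -24.000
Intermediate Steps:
b = -1/493380 ≈ -2.0268e-6
A(E(20, -18)) - b = (-6 - 18) - 1*(-1/493380) = -24 + 1/493380 = -11841119/493380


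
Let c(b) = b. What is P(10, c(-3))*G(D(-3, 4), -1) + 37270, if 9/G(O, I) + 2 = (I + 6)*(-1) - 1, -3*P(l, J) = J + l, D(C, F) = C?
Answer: 298181/8 ≈ 37273.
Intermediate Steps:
P(l, J) = -J/3 - l/3 (P(l, J) = -(J + l)/3 = -J/3 - l/3)
G(O, I) = 9/(-9 - I) (G(O, I) = 9/(-2 + ((I + 6)*(-1) - 1)) = 9/(-2 + ((6 + I)*(-1) - 1)) = 9/(-2 + ((-6 - I) - 1)) = 9/(-2 + (-7 - I)) = 9/(-9 - I))
P(10, c(-3))*G(D(-3, 4), -1) + 37270 = (-⅓*(-3) - ⅓*10)*(-9/(9 - 1)) + 37270 = (1 - 10/3)*(-9/8) + 37270 = -(-21)/8 + 37270 = -7/3*(-9/8) + 37270 = 21/8 + 37270 = 298181/8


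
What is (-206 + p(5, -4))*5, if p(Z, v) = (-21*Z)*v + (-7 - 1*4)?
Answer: 1015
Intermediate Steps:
p(Z, v) = -11 - 21*Z*v (p(Z, v) = -21*Z*v + (-7 - 4) = -21*Z*v - 11 = -11 - 21*Z*v)
(-206 + p(5, -4))*5 = (-206 + (-11 - 21*5*(-4)))*5 = (-206 + (-11 + 420))*5 = (-206 + 409)*5 = 203*5 = 1015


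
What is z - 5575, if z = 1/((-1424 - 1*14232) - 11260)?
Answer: -150056701/26916 ≈ -5575.0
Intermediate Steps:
z = -1/26916 (z = 1/((-1424 - 14232) - 11260) = 1/(-15656 - 11260) = 1/(-26916) = -1/26916 ≈ -3.7153e-5)
z - 5575 = -1/26916 - 5575 = -150056701/26916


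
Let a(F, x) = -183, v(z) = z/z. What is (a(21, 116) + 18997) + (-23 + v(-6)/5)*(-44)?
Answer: 99086/5 ≈ 19817.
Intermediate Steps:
v(z) = 1
(a(21, 116) + 18997) + (-23 + v(-6)/5)*(-44) = (-183 + 18997) + (-23 + 1/5)*(-44) = 18814 + (-23 + 1*(1/5))*(-44) = 18814 + (-23 + 1/5)*(-44) = 18814 - 114/5*(-44) = 18814 + 5016/5 = 99086/5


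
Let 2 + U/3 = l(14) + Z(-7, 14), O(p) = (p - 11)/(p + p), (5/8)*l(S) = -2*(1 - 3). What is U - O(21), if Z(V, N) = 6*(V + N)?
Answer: 14591/105 ≈ 138.96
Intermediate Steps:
Z(V, N) = 6*N + 6*V (Z(V, N) = 6*(N + V) = 6*N + 6*V)
l(S) = 32/5 (l(S) = 8*(-2*(1 - 3))/5 = 8*(-2*(-2))/5 = (8/5)*4 = 32/5)
O(p) = (-11 + p)/(2*p) (O(p) = (-11 + p)/((2*p)) = (-11 + p)*(1/(2*p)) = (-11 + p)/(2*p))
U = 696/5 (U = -6 + 3*(32/5 + (6*14 + 6*(-7))) = -6 + 3*(32/5 + (84 - 42)) = -6 + 3*(32/5 + 42) = -6 + 3*(242/5) = -6 + 726/5 = 696/5 ≈ 139.20)
U - O(21) = 696/5 - (-11 + 21)/(2*21) = 696/5 - 10/(2*21) = 696/5 - 1*5/21 = 696/5 - 5/21 = 14591/105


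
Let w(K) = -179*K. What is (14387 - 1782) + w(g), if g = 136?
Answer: -11739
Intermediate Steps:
(14387 - 1782) + w(g) = (14387 - 1782) - 179*136 = 12605 - 24344 = -11739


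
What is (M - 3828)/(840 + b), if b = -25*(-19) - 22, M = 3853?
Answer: 25/1293 ≈ 0.019335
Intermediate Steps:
b = 453 (b = 475 - 22 = 453)
(M - 3828)/(840 + b) = (3853 - 3828)/(840 + 453) = 25/1293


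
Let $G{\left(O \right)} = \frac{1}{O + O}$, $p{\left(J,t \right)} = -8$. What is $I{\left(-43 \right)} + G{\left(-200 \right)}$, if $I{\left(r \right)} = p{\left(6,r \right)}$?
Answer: $- \frac{3201}{400} \approx -8.0025$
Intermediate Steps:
$G{\left(O \right)} = \frac{1}{2 O}$
$I{\left(r \right)} = -8$
$I{\left(-43 \right)} + G{\left(-200 \right)} = -8 + \frac{1}{2 \left(-200\right)} = -8 + \frac{1}{2} \left(- \frac{1}{200}\right) = -8 - \frac{1}{400} = - \frac{3201}{400}$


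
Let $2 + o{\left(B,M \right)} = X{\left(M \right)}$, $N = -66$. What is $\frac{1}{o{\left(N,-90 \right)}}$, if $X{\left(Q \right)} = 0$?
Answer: $- \frac{1}{2} \approx -0.5$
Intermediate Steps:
$o{\left(B,M \right)} = -2$ ($o{\left(B,M \right)} = -2 + 0 = -2$)
$\frac{1}{o{\left(N,-90 \right)}} = \frac{1}{-2} = - \frac{1}{2}$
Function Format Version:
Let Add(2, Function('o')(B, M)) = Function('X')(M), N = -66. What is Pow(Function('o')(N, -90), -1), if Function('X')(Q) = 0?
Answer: Rational(-1, 2) ≈ -0.50000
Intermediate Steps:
Function('o')(B, M) = -2 (Function('o')(B, M) = Add(-2, 0) = -2)
Pow(Function('o')(N, -90), -1) = Pow(-2, -1) = Rational(-1, 2)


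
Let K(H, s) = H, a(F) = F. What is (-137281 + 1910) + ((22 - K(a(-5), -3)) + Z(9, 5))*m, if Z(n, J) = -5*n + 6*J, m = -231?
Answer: -138143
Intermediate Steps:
(-137281 + 1910) + ((22 - K(a(-5), -3)) + Z(9, 5))*m = (-137281 + 1910) + ((22 - 1*(-5)) + (-5*9 + 6*5))*(-231) = -135371 + ((22 + 5) + (-45 + 30))*(-231) = -135371 + (27 - 15)*(-231) = -135371 + 12*(-231) = -135371 - 2772 = -138143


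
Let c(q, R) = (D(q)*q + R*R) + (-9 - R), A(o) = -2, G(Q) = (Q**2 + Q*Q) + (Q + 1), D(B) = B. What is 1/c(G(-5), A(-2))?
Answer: 1/2113 ≈ 0.00047326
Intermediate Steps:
G(Q) = 1 + Q + 2*Q**2 (G(Q) = (Q**2 + Q**2) + (1 + Q) = 2*Q**2 + (1 + Q) = 1 + Q + 2*Q**2)
c(q, R) = -9 + R**2 + q**2 - R (c(q, R) = (q*q + R*R) + (-9 - R) = (q**2 + R**2) + (-9 - R) = (R**2 + q**2) + (-9 - R) = -9 + R**2 + q**2 - R)
1/c(G(-5), A(-2)) = 1/(-9 + (-2)**2 + (1 - 5 + 2*(-5)**2)**2 - 1*(-2)) = 1/(-9 + 4 + (1 - 5 + 2*25)**2 + 2) = 1/(-9 + 4 + (1 - 5 + 50)**2 + 2) = 1/(-9 + 4 + 46**2 + 2) = 1/(-9 + 4 + 2116 + 2) = 1/2113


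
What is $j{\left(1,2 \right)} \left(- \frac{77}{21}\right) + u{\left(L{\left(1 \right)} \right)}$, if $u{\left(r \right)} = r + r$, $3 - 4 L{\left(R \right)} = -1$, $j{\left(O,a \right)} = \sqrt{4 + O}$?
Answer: $2 - \frac{11 \sqrt{5}}{3} \approx -6.1989$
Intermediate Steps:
$L{\left(R \right)} = 1$ ($L{\left(R \right)} = \frac{3}{4} - - \frac{1}{4} = \frac{3}{4} + \frac{1}{4} = 1$)
$u{\left(r \right)} = 2 r$
$j{\left(1,2 \right)} \left(- \frac{77}{21}\right) + u{\left(L{\left(1 \right)} \right)} = \sqrt{4 + 1} \left(- \frac{77}{21}\right) + 2 \cdot 1 = \sqrt{5} \left(\left(-77\right) \frac{1}{21}\right) + 2 = \sqrt{5} \left(- \frac{11}{3}\right) + 2 = - \frac{11 \sqrt{5}}{3} + 2 = 2 - \frac{11 \sqrt{5}}{3}$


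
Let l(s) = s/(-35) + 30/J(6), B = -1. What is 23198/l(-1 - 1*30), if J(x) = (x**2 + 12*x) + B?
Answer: 86876510/4367 ≈ 19894.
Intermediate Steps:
J(x) = -1 + x**2 + 12*x (J(x) = (x**2 + 12*x) - 1 = -1 + x**2 + 12*x)
l(s) = 30/107 - s/35 (l(s) = s/(-35) + 30/(-1 + 6**2 + 12*6) = s*(-1/35) + 30/(-1 + 36 + 72) = -s/35 + 30/107 = 30/107 - s/35)
23198/l(-1 - 1*30) = 23198/(30/107 - (-1 - 1*30)/35) = 23198/(30/107 - (-1 - 30)/35) = 23198/(30/107 - 1/35*(-31)) = 23198/(30/107 + 31/35) = 23198/(4367/3745) = 23198*(3745/4367) = 86876510/4367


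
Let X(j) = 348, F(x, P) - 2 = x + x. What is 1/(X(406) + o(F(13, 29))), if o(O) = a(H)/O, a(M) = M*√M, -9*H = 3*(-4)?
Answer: 115101/40055147 - 21*√3/80110294 ≈ 0.0028731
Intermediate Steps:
H = 4/3 (H = -(-4)/3 = -⅑*(-12) = 4/3 ≈ 1.3333)
F(x, P) = 2 + 2*x (F(x, P) = 2 + (x + x) = 2 + 2*x)
a(M) = M^(3/2)
o(O) = 8*√3/(9*O) (o(O) = (4/3)^(3/2)/O = (8*√3/9)/O = 8*√3/(9*O))
1/(X(406) + o(F(13, 29))) = 1/(348 + 8*√3/(9*(2 + 2*13))) = 1/(348 + 8*√3/(9*(2 + 26))) = 1/(348 + (8/9)*√3/28) = 1/(348 + (8/9)*√3*(1/28)) = 1/(348 + 2*√3/63)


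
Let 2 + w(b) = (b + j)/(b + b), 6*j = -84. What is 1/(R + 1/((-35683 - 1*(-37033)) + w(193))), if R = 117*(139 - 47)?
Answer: 520507/5602737734 ≈ 9.2902e-5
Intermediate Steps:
j = -14 (j = (1/6)*(-84) = -14)
w(b) = -2 + (-14 + b)/(2*b) (w(b) = -2 + (b - 14)/(b + b) = -2 + (-14 + b)/((2*b)) = -2 + (-14 + b)*(1/(2*b)) = -2 + (-14 + b)/(2*b))
R = 10764 (R = 117*92 = 10764)
1/(R + 1/((-35683 - 1*(-37033)) + w(193))) = 1/(10764 + 1/((-35683 - 1*(-37033)) + (-3/2 - 7/193))) = 1/(10764 + 1/((-35683 + 37033) + (-3/2 - 7*1/193))) = 1/(10764 + 1/(1350 + (-3/2 - 7/193))) = 1/(10764 + 1/(1350 - 593/386)) = 1/(10764 + 1/(520507/386)) = 1/(10764 + 386/520507) = 1/(5602737734/520507) = 520507/5602737734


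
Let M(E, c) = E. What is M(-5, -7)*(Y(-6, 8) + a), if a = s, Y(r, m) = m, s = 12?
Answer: -100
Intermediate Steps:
a = 12
M(-5, -7)*(Y(-6, 8) + a) = -5*(8 + 12) = -5*20 = -100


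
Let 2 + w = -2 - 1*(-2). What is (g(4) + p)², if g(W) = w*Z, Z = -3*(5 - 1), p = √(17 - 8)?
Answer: 729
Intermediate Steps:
p = 3 (p = √9 = 3)
Z = -12 (Z = -3*4 = -12)
w = -2 (w = -2 + (-2 - 1*(-2)) = -2 + (-2 + 2) = -2 + 0 = -2)
g(W) = 24 (g(W) = -2*(-12) = 24)
(g(4) + p)² = (24 + 3)² = 27² = 729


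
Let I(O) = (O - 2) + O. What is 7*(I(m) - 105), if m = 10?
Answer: -609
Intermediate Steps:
I(O) = -2 + 2*O (I(O) = (-2 + O) + O = -2 + 2*O)
7*(I(m) - 105) = 7*((-2 + 2*10) - 105) = 7*((-2 + 20) - 105) = 7*(18 - 105) = 7*(-87) = -609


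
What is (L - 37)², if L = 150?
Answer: 12769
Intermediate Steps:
(L - 37)² = (150 - 37)² = 113² = 12769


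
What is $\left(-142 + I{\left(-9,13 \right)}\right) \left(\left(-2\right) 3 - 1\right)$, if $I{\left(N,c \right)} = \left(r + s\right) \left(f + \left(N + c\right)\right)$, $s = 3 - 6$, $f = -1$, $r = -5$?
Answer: $1162$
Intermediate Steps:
$s = -3$ ($s = 3 - 6 = -3$)
$I{\left(N,c \right)} = 8 - 8 N - 8 c$ ($I{\left(N,c \right)} = \left(-5 - 3\right) \left(-1 + \left(N + c\right)\right) = - 8 \left(-1 + N + c\right) = 8 - 8 N - 8 c$)
$\left(-142 + I{\left(-9,13 \right)}\right) \left(\left(-2\right) 3 - 1\right) = \left(-142 - 24\right) \left(\left(-2\right) 3 - 1\right) = \left(-142 + \left(8 + 72 - 104\right)\right) \left(-6 - 1\right) = \left(-142 - 24\right) \left(-7\right) = \left(-166\right) \left(-7\right) = 1162$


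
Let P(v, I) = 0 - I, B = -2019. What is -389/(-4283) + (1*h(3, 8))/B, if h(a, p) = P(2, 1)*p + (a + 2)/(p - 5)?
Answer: 2437550/25942131 ≈ 0.093961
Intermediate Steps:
P(v, I) = -I
h(a, p) = -p + (2 + a)/(-5 + p) (h(a, p) = (-1*1)*p + (a + 2)/(p - 5) = -p + (2 + a)/(-5 + p))
-389/(-4283) + (1*h(3, 8))/B = -389/(-4283) + (1*((2 + 3 - 1*8**2 + 5*8)/(-5 + 8)))/(-2019) = -389*(-1/4283) + (1*((2 + 3 - 1*64 + 40)/3))*(-1/2019) = 389/4283 + (1*((2 + 3 - 64 + 40)/3))*(-1/2019) = 389/4283 + (1*((1/3)*(-19)))*(-1/2019) = 389/4283 + (1*(-19/3))*(-1/2019) = 389/4283 - 19/3*(-1/2019) = 389/4283 + 19/6057 = 2437550/25942131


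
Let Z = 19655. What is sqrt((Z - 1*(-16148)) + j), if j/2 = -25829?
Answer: I*sqrt(15855) ≈ 125.92*I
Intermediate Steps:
j = -51658 (j = 2*(-25829) = -51658)
sqrt((Z - 1*(-16148)) + j) = sqrt((19655 - 1*(-16148)) - 51658) = sqrt((19655 + 16148) - 51658) = sqrt(35803 - 51658) = sqrt(-15855) = I*sqrt(15855)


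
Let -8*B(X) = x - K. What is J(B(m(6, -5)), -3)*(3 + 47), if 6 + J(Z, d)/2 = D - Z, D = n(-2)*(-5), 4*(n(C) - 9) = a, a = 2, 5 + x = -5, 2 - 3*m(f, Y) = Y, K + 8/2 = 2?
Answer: -5450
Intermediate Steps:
K = -2 (K = -4 + 2 = -2)
m(f, Y) = ⅔ - Y/3
x = -10 (x = -5 - 5 = -10)
n(C) = 19/2 (n(C) = 9 + (¼)*2 = 9 + ½ = 19/2)
B(X) = 1 (B(X) = -(-10 - 1*(-2))/8 = -(-10 + 2)/8 = -⅛*(-8) = 1)
D = -95/2 (D = (19/2)*(-5) = -95/2 ≈ -47.500)
J(Z, d) = -107 - 2*Z (J(Z, d) = -12 + 2*(-95/2 - Z) = -12 + (-95 - 2*Z) = -107 - 2*Z)
J(B(m(6, -5)), -3)*(3 + 47) = (-107 - 2*1)*(3 + 47) = (-107 - 2)*50 = -109*50 = -5450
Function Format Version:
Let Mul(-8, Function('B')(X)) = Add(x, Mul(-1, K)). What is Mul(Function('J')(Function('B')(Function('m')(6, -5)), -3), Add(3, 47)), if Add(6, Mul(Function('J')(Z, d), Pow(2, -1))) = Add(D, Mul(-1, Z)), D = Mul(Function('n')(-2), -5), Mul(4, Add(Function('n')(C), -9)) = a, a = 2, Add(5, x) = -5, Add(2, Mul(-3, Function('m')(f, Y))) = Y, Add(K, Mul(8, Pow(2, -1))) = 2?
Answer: -5450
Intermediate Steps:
K = -2 (K = Add(-4, 2) = -2)
Function('m')(f, Y) = Add(Rational(2, 3), Mul(Rational(-1, 3), Y))
x = -10 (x = Add(-5, -5) = -10)
Function('n')(C) = Rational(19, 2) (Function('n')(C) = Add(9, Mul(Rational(1, 4), 2)) = Add(9, Rational(1, 2)) = Rational(19, 2))
Function('B')(X) = 1 (Function('B')(X) = Mul(Rational(-1, 8), Add(-10, Mul(-1, -2))) = Mul(Rational(-1, 8), Add(-10, 2)) = Mul(Rational(-1, 8), -8) = 1)
D = Rational(-95, 2) (D = Mul(Rational(19, 2), -5) = Rational(-95, 2) ≈ -47.500)
Function('J')(Z, d) = Add(-107, Mul(-2, Z)) (Function('J')(Z, d) = Add(-12, Mul(2, Add(Rational(-95, 2), Mul(-1, Z)))) = Add(-12, Add(-95, Mul(-2, Z))) = Add(-107, Mul(-2, Z)))
Mul(Function('J')(Function('B')(Function('m')(6, -5)), -3), Add(3, 47)) = Mul(Add(-107, Mul(-2, 1)), Add(3, 47)) = Mul(Add(-107, -2), 50) = Mul(-109, 50) = -5450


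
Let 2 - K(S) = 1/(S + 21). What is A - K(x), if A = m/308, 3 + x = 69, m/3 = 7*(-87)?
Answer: -30319/3828 ≈ -7.9203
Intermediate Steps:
m = -1827 (m = 3*(7*(-87)) = 3*(-609) = -1827)
x = 66 (x = -3 + 69 = 66)
K(S) = 2 - 1/(21 + S) (K(S) = 2 - 1/(S + 21) = 2 - 1/(21 + S))
A = -261/44 (A = -1827/308 = -1827*1/308 = -261/44 ≈ -5.9318)
A - K(x) = -261/44 - (41 + 2*66)/(21 + 66) = -261/44 - (41 + 132)/87 = -261/44 - 173/87 = -30319/3828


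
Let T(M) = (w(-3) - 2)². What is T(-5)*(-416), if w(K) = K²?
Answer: -20384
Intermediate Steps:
T(M) = 49 (T(M) = ((-3)² - 2)² = (9 - 2)² = 7² = 49)
T(-5)*(-416) = 49*(-416) = -20384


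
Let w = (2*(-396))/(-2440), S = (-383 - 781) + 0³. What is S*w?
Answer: -115236/305 ≈ -377.82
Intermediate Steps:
S = -1164 (S = -1164 + 0 = -1164)
w = 99/305 (w = -792*(-1/2440) = 99/305 ≈ 0.32459)
S*w = -1164*99/305 = -115236/305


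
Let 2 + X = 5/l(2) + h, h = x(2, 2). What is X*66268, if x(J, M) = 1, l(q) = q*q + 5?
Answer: -265072/9 ≈ -29452.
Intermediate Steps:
l(q) = 5 + q² (l(q) = q² + 5 = 5 + q²)
h = 1
X = -4/9 (X = -2 + (5/(5 + 2²) + 1) = -2 + (5/(5 + 4) + 1) = -2 + (5/9 + 1) = -2 + 14/9 = -4/9 ≈ -0.44444)
X*66268 = -4/9*66268 = -265072/9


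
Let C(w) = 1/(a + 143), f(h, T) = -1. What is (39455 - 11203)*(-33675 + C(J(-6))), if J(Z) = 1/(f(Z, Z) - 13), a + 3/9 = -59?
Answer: -238797826344/251 ≈ -9.5139e+8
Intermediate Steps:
a = -178/3 (a = -⅓ - 59 = -178/3 ≈ -59.333)
J(Z) = -1/14 (J(Z) = 1/(-1 - 13) = 1/(-14) = -1/14)
C(w) = 3/251 (C(w) = 1/(-178/3 + 143) = 1/(251/3) = 3/251)
(39455 - 11203)*(-33675 + C(J(-6))) = (39455 - 11203)*(-33675 + 3/251) = 28252*(-8452422/251) = -238797826344/251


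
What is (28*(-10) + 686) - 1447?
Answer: -1041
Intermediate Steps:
(28*(-10) + 686) - 1447 = (-280 + 686) - 1447 = 406 - 1447 = -1041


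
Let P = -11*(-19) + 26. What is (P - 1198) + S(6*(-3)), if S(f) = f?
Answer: -981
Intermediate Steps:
P = 235 (P = 209 + 26 = 235)
(P - 1198) + S(6*(-3)) = (235 - 1198) + 6*(-3) = -963 - 18 = -981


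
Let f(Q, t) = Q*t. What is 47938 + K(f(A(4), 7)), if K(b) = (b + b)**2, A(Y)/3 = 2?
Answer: 54994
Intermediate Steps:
A(Y) = 6 (A(Y) = 3*2 = 6)
K(b) = 4*b**2 (K(b) = (2*b)**2 = 4*b**2)
47938 + K(f(A(4), 7)) = 47938 + 4*(6*7)**2 = 47938 + 4*42**2 = 47938 + 4*1764 = 47938 + 7056 = 54994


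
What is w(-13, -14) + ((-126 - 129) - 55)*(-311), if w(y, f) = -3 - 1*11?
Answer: 96396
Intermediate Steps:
w(y, f) = -14 (w(y, f) = -3 - 11 = -14)
w(-13, -14) + ((-126 - 129) - 55)*(-311) = -14 + ((-126 - 129) - 55)*(-311) = -14 + (-255 - 55)*(-311) = -14 - 310*(-311) = -14 + 96410 = 96396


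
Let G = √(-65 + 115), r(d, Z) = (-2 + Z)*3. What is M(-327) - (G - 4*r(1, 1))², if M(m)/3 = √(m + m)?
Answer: -194 - 120*√2 + 3*I*√654 ≈ -363.71 + 76.72*I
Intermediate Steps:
r(d, Z) = -6 + 3*Z
M(m) = 3*√2*√m (M(m) = 3*√(m + m) = 3*√(2*m) = 3*(√2*√m) = 3*√2*√m)
G = 5*√2 (G = √50 = 5*√2 ≈ 7.0711)
M(-327) - (G - 4*r(1, 1))² = 3*√2*√(-327) - (5*√2 - 4*(-6 + 3*1))² = 3*√2*(I*√327) - (5*√2 - 4*(-6 + 3))² = 3*I*√654 - (5*√2 - 4*(-3))² = 3*I*√654 - (5*√2 + 12)² = 3*I*√654 - (12 + 5*√2)² = -(12 + 5*√2)² + 3*I*√654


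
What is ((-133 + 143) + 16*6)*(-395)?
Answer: -41870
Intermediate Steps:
((-133 + 143) + 16*6)*(-395) = (10 + 96)*(-395) = 106*(-395) = -41870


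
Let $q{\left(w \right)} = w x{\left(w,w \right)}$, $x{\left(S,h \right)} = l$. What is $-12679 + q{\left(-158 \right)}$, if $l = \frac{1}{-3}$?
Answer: $- \frac{37879}{3} \approx -12626.0$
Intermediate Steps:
$l = - \frac{1}{3} \approx -0.33333$
$x{\left(S,h \right)} = - \frac{1}{3}$
$q{\left(w \right)} = - \frac{w}{3}$ ($q{\left(w \right)} = w \left(- \frac{1}{3}\right) = - \frac{w}{3}$)
$-12679 + q{\left(-158 \right)} = -12679 - - \frac{158}{3} = -12679 + \frac{158}{3} = - \frac{37879}{3}$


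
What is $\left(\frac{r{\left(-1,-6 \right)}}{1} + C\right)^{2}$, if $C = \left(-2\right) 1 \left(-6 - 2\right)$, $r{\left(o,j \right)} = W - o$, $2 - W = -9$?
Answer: $784$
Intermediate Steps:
$W = 11$ ($W = 2 - -9 = 2 + 9 = 11$)
$r{\left(o,j \right)} = 11 - o$
$C = 16$ ($C = \left(-2\right) \left(-8\right) = 16$)
$\left(\frac{r{\left(-1,-6 \right)}}{1} + C\right)^{2} = \left(\frac{11 - -1}{1} + 16\right)^{2} = \left(\left(11 + 1\right) 1 + 16\right)^{2} = \left(12 \cdot 1 + 16\right)^{2} = \left(12 + 16\right)^{2} = 28^{2} = 784$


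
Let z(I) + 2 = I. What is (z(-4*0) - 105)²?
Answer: 11449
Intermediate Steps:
z(I) = -2 + I
(z(-4*0) - 105)² = ((-2 - 4*0) - 105)² = ((-2 + 0) - 105)² = (-2 - 105)² = (-107)² = 11449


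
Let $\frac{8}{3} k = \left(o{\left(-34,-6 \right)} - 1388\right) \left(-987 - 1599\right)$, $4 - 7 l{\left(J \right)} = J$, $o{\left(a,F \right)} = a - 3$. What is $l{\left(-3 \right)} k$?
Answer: $\frac{5527575}{4} \approx 1.3819 \cdot 10^{6}$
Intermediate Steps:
$o{\left(a,F \right)} = -3 + a$
$l{\left(J \right)} = \frac{4}{7} - \frac{J}{7}$
$k = \frac{5527575}{4}$ ($k = \frac{3 \left(\left(-3 - 34\right) - 1388\right) \left(-987 - 1599\right)}{8} = \frac{3 \left(-37 - 1388\right) \left(-2586\right)}{8} = \frac{3 \left(\left(-1425\right) \left(-2586\right)\right)}{8} = \frac{3}{8} \cdot 3685050 = \frac{5527575}{4} \approx 1.3819 \cdot 10^{6}$)
$l{\left(-3 \right)} k = \left(\frac{4}{7} - - \frac{3}{7}\right) \frac{5527575}{4} = \left(\frac{4}{7} + \frac{3}{7}\right) \frac{5527575}{4} = 1 \cdot \frac{5527575}{4} = \frac{5527575}{4}$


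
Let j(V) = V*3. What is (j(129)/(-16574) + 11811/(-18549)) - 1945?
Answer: -199385491349/102477042 ≈ -1945.7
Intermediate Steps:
j(V) = 3*V
(j(129)/(-16574) + 11811/(-18549)) - 1945 = ((3*129)/(-16574) + 11811/(-18549)) - 1945 = (387*(-1/16574) + 11811*(-1/18549)) - 1945 = (-387/16574 - 3937/6183) - 1945 = -67644659/102477042 - 1945 = -199385491349/102477042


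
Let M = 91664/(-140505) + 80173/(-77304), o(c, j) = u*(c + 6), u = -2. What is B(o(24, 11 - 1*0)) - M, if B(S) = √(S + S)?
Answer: 359817671/212972520 + 2*I*√30 ≈ 1.6895 + 10.954*I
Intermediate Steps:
o(c, j) = -12 - 2*c (o(c, j) = -2*(c + 6) = -2*(6 + c) = -12 - 2*c)
B(S) = √2*√S (B(S) = √(2*S) = √2*√S)
M = -359817671/212972520 (M = 91664*(-1/140505) + 80173*(-1/77304) = -5392/8265 - 80173/77304 = -359817671/212972520 ≈ -1.6895)
B(o(24, 11 - 1*0)) - M = √2*√(-12 - 2*24) - 1*(-359817671/212972520) = √2*√(-12 - 48) + 359817671/212972520 = √2*√(-60) + 359817671/212972520 = √2*(2*I*√15) + 359817671/212972520 = 2*I*√30 + 359817671/212972520 = 359817671/212972520 + 2*I*√30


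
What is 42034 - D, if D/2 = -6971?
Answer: 55976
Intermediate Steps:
D = -13942 (D = 2*(-6971) = -13942)
42034 - D = 42034 - 1*(-13942) = 42034 + 13942 = 55976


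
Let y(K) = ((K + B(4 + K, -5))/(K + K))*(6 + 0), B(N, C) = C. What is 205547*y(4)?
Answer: -616641/4 ≈ -1.5416e+5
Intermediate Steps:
y(K) = 3*(-5 + K)/K (y(K) = ((K - 5)/(K + K))*(6 + 0) = ((-5 + K)/((2*K)))*6 = ((-5 + K)*(1/(2*K)))*6 = ((-5 + K)/(2*K))*6 = 3*(-5 + K)/K)
205547*y(4) = 205547*(3 - 15/4) = 205547*(-3/4) = -616641/4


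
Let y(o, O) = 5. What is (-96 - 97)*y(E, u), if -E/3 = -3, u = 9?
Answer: -965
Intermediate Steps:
E = 9 (E = -3*(-3) = 9)
(-96 - 97)*y(E, u) = (-96 - 97)*5 = -193*5 = -965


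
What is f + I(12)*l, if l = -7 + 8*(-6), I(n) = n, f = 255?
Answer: -405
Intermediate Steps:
l = -55 (l = -7 - 48 = -55)
f + I(12)*l = 255 + 12*(-55) = 255 - 660 = -405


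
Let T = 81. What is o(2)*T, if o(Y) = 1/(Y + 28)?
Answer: 27/10 ≈ 2.7000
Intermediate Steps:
o(Y) = 1/(28 + Y)
o(2)*T = 81/(28 + 2) = 81/30 = (1/30)*81 = 27/10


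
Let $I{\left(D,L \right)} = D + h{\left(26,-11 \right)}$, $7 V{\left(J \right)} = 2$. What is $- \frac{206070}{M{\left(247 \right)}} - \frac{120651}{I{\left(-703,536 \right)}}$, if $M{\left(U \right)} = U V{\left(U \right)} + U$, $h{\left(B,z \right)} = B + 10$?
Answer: $- \frac{231311219}{494247} \approx -468.01$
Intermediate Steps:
$V{\left(J \right)} = \frac{2}{7}$ ($V{\left(J \right)} = \frac{1}{7} \cdot 2 = \frac{2}{7}$)
$h{\left(B,z \right)} = 10 + B$
$I{\left(D,L \right)} = 36 + D$ ($I{\left(D,L \right)} = D + \left(10 + 26\right) = D + 36 = 36 + D$)
$M{\left(U \right)} = \frac{9 U}{7}$ ($M{\left(U \right)} = U \frac{2}{7} + U = \frac{2 U}{7} + U = \frac{9 U}{7}$)
$- \frac{206070}{M{\left(247 \right)}} - \frac{120651}{I{\left(-703,536 \right)}} = - \frac{206070}{\frac{9}{7} \cdot 247} - \frac{120651}{36 - 703} = - \frac{206070}{\frac{2223}{7}} - \frac{120651}{-667} = \left(-206070\right) \frac{7}{2223} - - \frac{120651}{667} = - \frac{480830}{741} + \frac{120651}{667} = - \frac{231311219}{494247}$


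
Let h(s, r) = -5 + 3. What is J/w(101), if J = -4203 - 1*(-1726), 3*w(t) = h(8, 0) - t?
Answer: 7431/103 ≈ 72.146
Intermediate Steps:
h(s, r) = -2
w(t) = -⅔ - t/3 (w(t) = (-2 - t)/3 = -⅔ - t/3)
J = -2477 (J = -4203 + 1726 = -2477)
J/w(101) = -2477/(-⅔ - ⅓*101) = -2477/(-⅔ - 101/3) = -2477/(-103/3) = -2477*(-3/103) = 7431/103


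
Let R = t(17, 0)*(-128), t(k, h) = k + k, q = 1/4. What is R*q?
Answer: -1088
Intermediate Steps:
q = ¼ ≈ 0.25000
t(k, h) = 2*k
R = -4352 (R = (2*17)*(-128) = 34*(-128) = -4352)
R*q = -4352*¼ = -1088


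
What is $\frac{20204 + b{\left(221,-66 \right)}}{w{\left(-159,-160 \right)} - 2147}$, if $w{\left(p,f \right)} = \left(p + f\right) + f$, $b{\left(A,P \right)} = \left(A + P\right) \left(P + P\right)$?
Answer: $\frac{128}{1313} \approx 0.097487$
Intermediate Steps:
$b{\left(A,P \right)} = 2 P \left(A + P\right)$ ($b{\left(A,P \right)} = \left(A + P\right) 2 P = 2 P \left(A + P\right)$)
$w{\left(p,f \right)} = p + 2 f$ ($w{\left(p,f \right)} = \left(f + p\right) + f = p + 2 f$)
$\frac{20204 + b{\left(221,-66 \right)}}{w{\left(-159,-160 \right)} - 2147} = \frac{20204 + 2 \left(-66\right) \left(221 - 66\right)}{\left(-159 + 2 \left(-160\right)\right) - 2147} = \frac{20204 + 2 \left(-66\right) 155}{\left(-159 - 320\right) - 2147} = \frac{20204 - 20460}{-479 - 2147} = - \frac{256}{-2626} = \left(-256\right) \left(- \frac{1}{2626}\right) = \frac{128}{1313}$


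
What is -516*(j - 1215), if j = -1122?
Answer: 1205892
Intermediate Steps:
-516*(j - 1215) = -516*(-1122 - 1215) = -516*(-2337) = 1205892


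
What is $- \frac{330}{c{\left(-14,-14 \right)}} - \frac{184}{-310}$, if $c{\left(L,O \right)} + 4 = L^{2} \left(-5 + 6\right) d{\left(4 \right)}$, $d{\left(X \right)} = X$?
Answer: $\frac{687}{4030} \approx 0.17047$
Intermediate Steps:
$c{\left(L,O \right)} = -4 + 4 L^{2}$ ($c{\left(L,O \right)} = -4 + L^{2} \left(-5 + 6\right) 4 = -4 + L^{2} \cdot 1 \cdot 4 = -4 + L^{2} \cdot 4 = -4 + 4 L^{2}$)
$- \frac{330}{c{\left(-14,-14 \right)}} - \frac{184}{-310} = - \frac{330}{-4 + 4 \left(-14\right)^{2}} - \frac{184}{-310} = - \frac{330}{-4 + 4 \cdot 196} - - \frac{92}{155} = - \frac{330}{-4 + 784} + \frac{92}{155} = - \frac{330}{780} + \frac{92}{155} = \left(-330\right) \frac{1}{780} + \frac{92}{155} = - \frac{11}{26} + \frac{92}{155} = \frac{687}{4030}$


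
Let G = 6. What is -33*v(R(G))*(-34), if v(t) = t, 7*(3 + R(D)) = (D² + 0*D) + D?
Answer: 3366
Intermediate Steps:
R(D) = -3 + D/7 + D²/7 (R(D) = -3 + ((D² + 0*D) + D)/7 = -3 + ((D² + 0) + D)/7 = -3 + (D² + D)/7 = -3 + (D + D²)/7 = -3 + (D/7 + D²/7) = -3 + D/7 + D²/7)
-33*v(R(G))*(-34) = -33*(-3 + (⅐)*6 + (⅐)*6²)*(-34) = -33*(-3 + 6/7 + (⅐)*36)*(-34) = -33*(-3 + 6/7 + 36/7)*(-34) = -33*3*(-34) = -99*(-34) = 3366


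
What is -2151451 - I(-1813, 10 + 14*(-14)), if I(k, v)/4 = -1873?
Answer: -2143959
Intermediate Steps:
I(k, v) = -7492 (I(k, v) = 4*(-1873) = -7492)
-2151451 - I(-1813, 10 + 14*(-14)) = -2151451 - 1*(-7492) = -2151451 + 7492 = -2143959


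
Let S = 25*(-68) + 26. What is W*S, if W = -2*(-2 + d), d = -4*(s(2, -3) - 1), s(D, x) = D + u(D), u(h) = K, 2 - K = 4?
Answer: 6696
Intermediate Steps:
K = -2 (K = 2 - 1*4 = 2 - 4 = -2)
u(h) = -2
s(D, x) = -2 + D (s(D, x) = D - 2 = -2 + D)
S = -1674 (S = -1700 + 26 = -1674)
d = 4 (d = -4*((-2 + 2) - 1) = -4*(0 - 1) = -4*(-1) = 4)
W = -4 (W = -2*(-2 + 4) = -2*2 = -4)
W*S = -4*(-1674) = 6696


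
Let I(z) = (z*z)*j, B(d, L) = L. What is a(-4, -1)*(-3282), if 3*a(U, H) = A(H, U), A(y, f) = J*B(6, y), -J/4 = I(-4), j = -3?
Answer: 210048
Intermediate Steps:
I(z) = -3*z² (I(z) = (z*z)*(-3) = z²*(-3) = -3*z²)
J = 192 (J = -(-12)*(-4)² = -(-12)*16 = -4*(-48) = 192)
A(y, f) = 192*y
a(U, H) = 64*H (a(U, H) = (192*H)/3 = 64*H)
a(-4, -1)*(-3282) = (64*(-1))*(-3282) = -64*(-3282) = 210048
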